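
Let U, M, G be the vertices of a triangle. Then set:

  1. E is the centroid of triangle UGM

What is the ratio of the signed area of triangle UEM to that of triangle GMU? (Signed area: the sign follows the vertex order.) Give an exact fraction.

[UEM]:[GMU] = 1/3

Work in coordinates with U = (0, 0), M = (1, 0), G = (0, 1).
1. E is the centroid of triangle UGM ⇒ E = (1/3, 1/3)
2·[UEM] = -1/3, 2·[GMU] = -1
[UEM]:[GMU] = -1/3:-1 = 1/3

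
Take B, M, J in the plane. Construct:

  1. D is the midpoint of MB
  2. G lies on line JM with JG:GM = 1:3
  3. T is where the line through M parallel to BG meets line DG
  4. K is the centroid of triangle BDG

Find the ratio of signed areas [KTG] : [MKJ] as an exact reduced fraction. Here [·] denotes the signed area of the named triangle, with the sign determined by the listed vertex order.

[KTG]:[MKJ] = -1/2

Work in coordinates with B = (0, 0), M = (1, 0), J = (0, 1).
1. D is the midpoint of MB ⇒ D = (1/2, 0)
2. G lies on line JM with JG:GM = 1:3 ⇒ G = (1/4, 3/4)
3. T is where the line through M parallel to BG meets line DG ⇒ T = (3/4, -3/4)
4. K is the centroid of triangle BDG ⇒ K = (1/4, 1/4)
2·[KTG] = 1/4, 2·[MKJ] = -1/2
[KTG]:[MKJ] = 1/4:-1/2 = -1/2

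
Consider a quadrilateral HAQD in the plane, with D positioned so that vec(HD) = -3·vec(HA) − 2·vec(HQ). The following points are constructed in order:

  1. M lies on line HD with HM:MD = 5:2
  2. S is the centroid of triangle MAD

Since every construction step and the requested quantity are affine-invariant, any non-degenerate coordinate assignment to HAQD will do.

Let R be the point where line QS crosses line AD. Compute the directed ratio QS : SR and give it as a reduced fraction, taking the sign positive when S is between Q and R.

QS:SR = 61/2

Work in coordinates with H = (0, 0), A = (1, 0), Q = (0, 1), D = (-3, -2).
1. M lies on line HD with HM:MD = 5:2 ⇒ M = (-15/7, -10/7)
2. S is the centroid of triangle MAD ⇒ S = (-29/21, -8/7)
line QS meets AD at R = (-87/61, -74/61)
S = Q + t·(R−Q) with t = 61/63, so QS:SR = 61/63:2/63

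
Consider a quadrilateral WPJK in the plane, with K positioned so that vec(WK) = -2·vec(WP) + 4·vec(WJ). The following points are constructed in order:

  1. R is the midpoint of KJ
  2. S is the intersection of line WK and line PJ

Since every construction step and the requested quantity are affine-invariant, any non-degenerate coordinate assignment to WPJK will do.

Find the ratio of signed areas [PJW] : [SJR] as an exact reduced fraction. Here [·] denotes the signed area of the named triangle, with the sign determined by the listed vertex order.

Choose coordinates W = (0, 0), P = (1, 0), J = (0, 1), K = (-2, 4).
1. R is the midpoint of KJ ⇒ R = (-1, 5/2)
2. S is the intersection of line WK and line PJ ⇒ S = (-1, 2)
2·[PJW] = 1, 2·[SJR] = 1/2
[PJW]:[SJR] = 1:1/2 = 2

[PJW]:[SJR] = 2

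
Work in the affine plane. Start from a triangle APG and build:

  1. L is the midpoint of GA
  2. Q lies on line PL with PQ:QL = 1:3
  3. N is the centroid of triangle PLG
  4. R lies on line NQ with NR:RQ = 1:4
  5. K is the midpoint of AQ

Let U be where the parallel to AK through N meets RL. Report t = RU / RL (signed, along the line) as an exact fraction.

Work in coordinates with A = (0, 0), P = (1, 0), G = (0, 1).
1. L is the midpoint of GA ⇒ L = (0, 1/2)
2. Q lies on line PL with PQ:QL = 1:3 ⇒ Q = (3/4, 1/8)
3. N is the centroid of triangle PLG ⇒ N = (1/3, 1/2)
4. R lies on line NQ with NR:RQ = 1:4 ⇒ R = (5/12, 17/40)
5. K is the midpoint of AQ ⇒ K = (3/8, 1/16)
through N parallel to AK: direction (3/8, 1/16); meets RL at U = (25/156, 49/104)
U = R + t·(L−R) with t = 8/13

t = 8/13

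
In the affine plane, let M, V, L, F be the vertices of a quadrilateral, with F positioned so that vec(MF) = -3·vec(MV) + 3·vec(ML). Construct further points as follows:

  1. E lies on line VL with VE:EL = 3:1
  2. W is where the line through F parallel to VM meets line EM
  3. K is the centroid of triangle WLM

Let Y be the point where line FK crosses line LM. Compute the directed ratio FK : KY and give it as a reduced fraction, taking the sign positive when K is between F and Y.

FK:KY = -10

Choose coordinates M = (0, 0), V = (1, 0), L = (0, 1), F = (-3, 3).
1. E lies on line VL with VE:EL = 3:1 ⇒ E = (1/4, 3/4)
2. W is where the line through F parallel to VM meets line EM ⇒ W = (1, 3)
3. K is the centroid of triangle WLM ⇒ K = (1/3, 4/3)
line FK meets LM at Y = (0, 3/2)
K = F + t·(Y−F) with t = 10/9, so FK:KY = 10/9:-1/9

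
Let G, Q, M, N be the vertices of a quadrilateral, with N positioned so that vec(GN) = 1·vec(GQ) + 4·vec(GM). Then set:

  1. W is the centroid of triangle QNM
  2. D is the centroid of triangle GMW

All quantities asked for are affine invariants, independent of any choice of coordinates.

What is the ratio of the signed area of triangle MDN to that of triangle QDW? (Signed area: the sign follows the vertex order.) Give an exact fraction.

[MDN]:[QDW] = -7/9

Choose coordinates G = (0, 0), Q = (1, 0), M = (0, 1), N = (1, 4).
1. W is the centroid of triangle QNM ⇒ W = (2/3, 5/3)
2. D is the centroid of triangle GMW ⇒ D = (2/9, 8/9)
2·[MDN] = 7/9, 2·[QDW] = -1
[MDN]:[QDW] = 7/9:-1 = -7/9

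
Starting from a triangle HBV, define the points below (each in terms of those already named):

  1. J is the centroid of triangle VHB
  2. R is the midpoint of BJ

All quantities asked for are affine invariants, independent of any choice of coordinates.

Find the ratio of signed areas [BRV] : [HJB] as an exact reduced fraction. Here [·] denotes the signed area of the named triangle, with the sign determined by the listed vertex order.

[BRV]:[HJB] = 1/2

Assign H = (0, 0), B = (1, 0), V = (0, 1) — the answer is frame-independent, so this choice is without loss of generality.
1. J is the centroid of triangle VHB ⇒ J = (1/3, 1/3)
2. R is the midpoint of BJ ⇒ R = (2/3, 1/6)
2·[BRV] = -1/6, 2·[HJB] = -1/3
[BRV]:[HJB] = -1/6:-1/3 = 1/2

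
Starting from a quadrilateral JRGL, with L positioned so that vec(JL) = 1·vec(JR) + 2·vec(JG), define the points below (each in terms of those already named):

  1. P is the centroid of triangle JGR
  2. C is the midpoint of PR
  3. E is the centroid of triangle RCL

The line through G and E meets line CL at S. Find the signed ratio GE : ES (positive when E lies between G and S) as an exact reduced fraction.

GE:ES = -31/4

Choose coordinates J = (0, 0), R = (1, 0), G = (0, 1), L = (1, 2).
1. P is the centroid of triangle JGR ⇒ P = (1/3, 1/3)
2. C is the midpoint of PR ⇒ C = (2/3, 1/6)
3. E is the centroid of triangle RCL ⇒ E = (8/9, 13/18)
line GE meets CL at S = (24/31, 47/62)
E = G + t·(S−G) with t = 31/27, so GE:ES = 31/27:-4/27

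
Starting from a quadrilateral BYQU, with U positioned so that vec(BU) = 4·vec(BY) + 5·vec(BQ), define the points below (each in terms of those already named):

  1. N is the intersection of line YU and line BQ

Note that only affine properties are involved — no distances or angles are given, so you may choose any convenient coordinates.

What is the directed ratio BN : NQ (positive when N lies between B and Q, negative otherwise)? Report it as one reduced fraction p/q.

BN:NQ = -5/8

Assign B = (0, 0), Y = (1, 0), Q = (0, 1), U = (4, 5) — the answer is frame-independent, so this choice is without loss of generality.
1. N is the intersection of line YU and line BQ ⇒ N = (0, -5/3)
N = B + t·(Q−B) with t = -5/3, so BN:NQ = t:(1−t) = -5/3:8/3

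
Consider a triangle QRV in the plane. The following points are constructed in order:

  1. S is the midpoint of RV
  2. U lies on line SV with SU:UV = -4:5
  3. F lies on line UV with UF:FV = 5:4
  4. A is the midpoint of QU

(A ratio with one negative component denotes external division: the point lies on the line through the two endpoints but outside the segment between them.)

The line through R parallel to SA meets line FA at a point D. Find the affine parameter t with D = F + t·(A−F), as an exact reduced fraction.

t = 2/11

Assign Q = (0, 0), R = (1, 0), V = (0, 1) — the answer is frame-independent, so this choice is without loss of generality.
1. S is the midpoint of RV ⇒ S = (1/2, 1/2)
2. U lies on line SV with SU:UV = -4:5 ⇒ U = (5/2, -3/2)
3. F lies on line UV with UF:FV = 5:4 ⇒ F = (10/9, -1/9)
4. A is the midpoint of QU ⇒ A = (5/4, -3/4)
through R parallel to SA: direction (3/4, -5/4); meets FA at D = (25/22, -5/22)
D = F + t·(A−F) with t = 2/11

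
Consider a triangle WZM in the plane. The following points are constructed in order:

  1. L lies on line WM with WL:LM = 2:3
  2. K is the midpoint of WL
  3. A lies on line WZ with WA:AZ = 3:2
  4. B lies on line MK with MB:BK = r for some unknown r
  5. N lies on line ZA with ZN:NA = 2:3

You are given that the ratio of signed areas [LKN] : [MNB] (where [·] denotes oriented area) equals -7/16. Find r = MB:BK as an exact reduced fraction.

r = 4/3

Choose coordinates W = (0, 0), Z = (1, 0), M = (0, 1).
1. L lies on line WM with WL:LM = 2:3 ⇒ L = (0, 2/5)
2. K is the midpoint of WL ⇒ K = (0, 1/5)
3. A lies on line WZ with WA:AZ = 3:2 ⇒ A = (3/5, 0)
4. With MB:BK = r, write λ = r/(r+1) so B = M + λ·(K−M); B is affine-linear in λ
5. N lies on line ZA with ZN:NA = 2:3 ⇒ N = (21/25, 0)
Every point depending on B is an affine combination of B and λ-independent points, so each such coordinate is linear in λ; the λ² term in each signed area is a multiple of (K−M)×(K−M) = 0, so 2·[LKN] and 2·[MNB] are each linear in λ. Evaluating at λ=0 and λ=1:
  2·[LKN] = 21/125,   2·[MNB] = -84/125·λ
So [LKN]:[MNB] = (21/125) / (-84/125·λ). Setting this equal to -7/16:
  21/125 = -7/16·(-84/125·λ)  ⇒  λ = 4/7
Then r = λ/(1−λ) = (4/7)/(3/7) = 4/3. Check: with r = 4/3, B = (0, 19/35) and [LKN]:[MNB] = -7/16 as required.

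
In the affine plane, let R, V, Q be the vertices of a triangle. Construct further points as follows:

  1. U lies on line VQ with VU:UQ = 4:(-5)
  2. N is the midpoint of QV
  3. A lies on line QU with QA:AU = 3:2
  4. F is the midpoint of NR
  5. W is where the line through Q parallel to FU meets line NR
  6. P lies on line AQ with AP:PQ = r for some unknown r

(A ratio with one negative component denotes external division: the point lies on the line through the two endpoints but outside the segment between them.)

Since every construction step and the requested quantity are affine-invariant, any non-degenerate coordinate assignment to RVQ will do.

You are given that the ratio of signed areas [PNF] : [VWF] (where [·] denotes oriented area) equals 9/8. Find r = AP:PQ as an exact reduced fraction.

r = 5/3

Assign R = (0, 0), V = (1, 0), Q = (0, 1) — the answer is frame-independent, so this choice is without loss of generality.
1. U lies on line VQ with VU:UQ = 4:(-5) ⇒ U = (5, -4)
2. N is the midpoint of QV ⇒ N = (1/2, 1/2)
3. A lies on line QU with QA:AU = 3:2 ⇒ A = (3, -2)
4. F is the midpoint of NR ⇒ F = (1/4, 1/4)
5. W is where the line through Q parallel to FU meets line NR ⇒ W = (19/36, 19/36)
6. With AP:PQ = r, write λ = r/(r+1) so P = A + λ·(Q−A); P is affine-linear in λ
Every point depending on P is an affine combination of P and λ-independent points, so each such coordinate is linear in λ; the λ² term in each signed area is a multiple of (Q−A)×(Q−A) = 0, so 2·[PNF] and 2·[VWF] are each linear in λ. Evaluating at λ=0 and λ=1:
  2·[PNF] = -3/2·λ + 5/4,   2·[VWF] = 5/18
So [PNF]:[VWF] = (-3/2·λ + 5/4) / (5/18). Setting this equal to 9/8:
  -3/2·λ + 5/4 = 9/8·(5/18)  ⇒  λ = 5/8
Then r = λ/(1−λ) = (5/8)/(3/8) = 5/3. Check: with r = 5/3, P = (9/8, -1/8) and [PNF]:[VWF] = 9/8 as required.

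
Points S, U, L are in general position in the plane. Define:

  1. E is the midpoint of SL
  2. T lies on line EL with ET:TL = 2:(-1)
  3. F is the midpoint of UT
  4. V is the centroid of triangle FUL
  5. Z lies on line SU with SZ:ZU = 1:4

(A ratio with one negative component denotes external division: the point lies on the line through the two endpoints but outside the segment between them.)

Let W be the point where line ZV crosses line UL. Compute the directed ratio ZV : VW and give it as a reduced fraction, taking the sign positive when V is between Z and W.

ZV:VW = -53/5

Set S = (0, 0), U = (1, 0), L = (0, 1); any affine frame gives the same invariant.
1. E is the midpoint of SL ⇒ E = (0, 1/2)
2. T lies on line EL with ET:TL = 2:(-1) ⇒ T = (0, 3/2)
3. F is the midpoint of UT ⇒ F = (1/2, 3/4)
4. V is the centroid of triangle FUL ⇒ V = (1/2, 7/12)
5. Z lies on line SU with SZ:ZU = 1:4 ⇒ Z = (1/5, 0)
line ZV meets UL at W = (25/53, 28/53)
V = Z + t·(W−Z) with t = 53/48, so ZV:VW = 53/48:-5/48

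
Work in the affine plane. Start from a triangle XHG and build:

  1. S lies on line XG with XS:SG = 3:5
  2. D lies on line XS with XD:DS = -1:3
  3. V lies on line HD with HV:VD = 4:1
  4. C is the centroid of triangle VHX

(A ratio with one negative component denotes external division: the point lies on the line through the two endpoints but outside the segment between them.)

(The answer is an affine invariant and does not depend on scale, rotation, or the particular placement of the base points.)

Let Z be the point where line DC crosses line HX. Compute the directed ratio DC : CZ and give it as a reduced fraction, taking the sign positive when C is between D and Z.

Work in coordinates with X = (0, 0), H = (1, 0), G = (0, 1).
1. S lies on line XG with XS:SG = 3:5 ⇒ S = (0, 3/8)
2. D lies on line XS with XD:DS = -1:3 ⇒ D = (0, -3/16)
3. V lies on line HD with HV:VD = 4:1 ⇒ V = (1/5, -3/20)
4. C is the centroid of triangle VHX ⇒ C = (2/5, -1/20)
line DC meets HX at Z = (6/11, 0)
C = D + t·(Z−D) with t = 11/15, so DC:CZ = 11/15:4/15

DC:CZ = 11/4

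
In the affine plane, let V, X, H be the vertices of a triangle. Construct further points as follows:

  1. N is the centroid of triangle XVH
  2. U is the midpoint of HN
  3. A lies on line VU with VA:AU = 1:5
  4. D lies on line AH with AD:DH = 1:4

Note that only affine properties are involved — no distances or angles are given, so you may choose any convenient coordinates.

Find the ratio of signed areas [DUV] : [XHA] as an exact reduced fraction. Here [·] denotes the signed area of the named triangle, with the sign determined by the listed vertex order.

Set V = (0, 0), X = (1, 0), H = (0, 1); any affine frame gives the same invariant.
1. N is the centroid of triangle XVH ⇒ N = (1/3, 1/3)
2. U is the midpoint of HN ⇒ U = (1/6, 2/3)
3. A lies on line VU with VA:AU = 1:5 ⇒ A = (1/36, 1/9)
4. D lies on line AH with AD:DH = 1:4 ⇒ D = (1/45, 13/45)
2·[DUV] = -1/30, 2·[XHA] = 31/36
[DUV]:[XHA] = -1/30:31/36 = -6/155

[DUV]:[XHA] = -6/155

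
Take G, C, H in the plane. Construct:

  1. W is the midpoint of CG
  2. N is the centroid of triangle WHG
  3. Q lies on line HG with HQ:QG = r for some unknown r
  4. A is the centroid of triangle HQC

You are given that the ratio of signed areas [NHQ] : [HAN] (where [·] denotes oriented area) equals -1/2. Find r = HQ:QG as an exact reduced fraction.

r = 3/4

Assign G = (0, 0), C = (1, 0), H = (0, 1) — the answer is frame-independent, so this choice is without loss of generality.
1. W is the midpoint of CG ⇒ W = (1/2, 0)
2. N is the centroid of triangle WHG ⇒ N = (1/6, 1/3)
3. With HQ:QG = r, write λ = r/(r+1) so Q = H + λ·(G−H); Q is affine-linear in λ
4. A is the centroid of triangle HQC ⇒ A is an affine combination of earlier points and hence also affine-linear in λ
Every point depending on Q is an affine combination of Q and λ-independent points, so each such coordinate is linear in λ; the λ² term in each signed area is a multiple of (G−H)×(G−H) = 0, so 2·[NHQ] and 2·[HAN] are each linear in λ. Evaluating at λ=0 and λ=1:
  2·[NHQ] = 1/6·λ,   2·[HAN] = 1/18·λ − 1/6
So [NHQ]:[HAN] = (1/6·λ) / (1/18·λ − 1/6). Setting this equal to -1/2:
  1/6·λ = -1/2·(1/18·λ − 1/6)  ⇒  λ = 3/7
Then r = λ/(1−λ) = (3/7)/(4/7) = 3/4. Check: with r = 3/4, Q = (0, 4/7) and [NHQ]:[HAN] = -1/2 as required.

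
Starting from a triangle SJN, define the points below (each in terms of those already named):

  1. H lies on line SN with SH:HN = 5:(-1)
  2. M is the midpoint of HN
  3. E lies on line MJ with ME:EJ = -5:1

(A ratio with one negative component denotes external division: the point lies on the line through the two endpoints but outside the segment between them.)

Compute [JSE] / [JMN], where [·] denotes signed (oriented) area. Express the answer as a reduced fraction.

Work in coordinates with S = (0, 0), J = (1, 0), N = (0, 1).
1. H lies on line SN with SH:HN = 5:(-1) ⇒ H = (0, 5/4)
2. M is the midpoint of HN ⇒ M = (0, 9/8)
3. E lies on line MJ with ME:EJ = -5:1 ⇒ E = (5/4, -9/32)
2·[JSE] = 9/32, 2·[JMN] = 1/8
[JSE]:[JMN] = 9/32:1/8 = 9/4

[JSE]:[JMN] = 9/4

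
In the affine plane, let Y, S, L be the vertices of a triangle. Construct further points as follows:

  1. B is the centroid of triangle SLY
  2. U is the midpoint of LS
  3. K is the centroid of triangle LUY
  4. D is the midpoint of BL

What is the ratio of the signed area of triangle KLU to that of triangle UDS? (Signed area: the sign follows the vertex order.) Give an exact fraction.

Work in coordinates with Y = (0, 0), S = (1, 0), L = (0, 1).
1. B is the centroid of triangle SLY ⇒ B = (1/3, 1/3)
2. U is the midpoint of LS ⇒ U = (1/2, 1/2)
3. K is the centroid of triangle LUY ⇒ K = (1/6, 1/2)
4. D is the midpoint of BL ⇒ D = (1/6, 2/3)
2·[KLU] = -1/6, 2·[UDS] = 1/12
[KLU]:[UDS] = -1/6:1/12 = -2

[KLU]:[UDS] = -2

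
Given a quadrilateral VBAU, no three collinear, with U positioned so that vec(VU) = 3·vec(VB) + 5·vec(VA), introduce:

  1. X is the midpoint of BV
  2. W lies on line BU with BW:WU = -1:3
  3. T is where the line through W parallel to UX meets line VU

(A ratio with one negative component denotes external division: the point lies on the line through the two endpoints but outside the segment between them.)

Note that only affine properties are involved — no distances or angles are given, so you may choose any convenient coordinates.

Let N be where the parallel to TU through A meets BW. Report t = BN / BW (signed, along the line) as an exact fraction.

t = -16/5

Work in coordinates with V = (0, 0), B = (1, 0), A = (0, 1), U = (3, 5).
1. X is the midpoint of BV ⇒ X = (1/2, 0)
2. W lies on line BU with BW:WU = -1:3 ⇒ W = (0, -5/2)
3. T is where the line through W parallel to UX meets line VU ⇒ T = (15/2, 25/2)
through A parallel to TU: direction (-9/2, -15/2); meets BW at N = (21/5, 8)
N = B + t·(W−B) with t = -16/5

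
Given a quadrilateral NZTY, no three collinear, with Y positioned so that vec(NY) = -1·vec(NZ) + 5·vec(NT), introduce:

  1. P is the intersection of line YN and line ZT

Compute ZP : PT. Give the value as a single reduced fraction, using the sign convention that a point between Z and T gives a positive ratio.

ZP:PT = -5

Assign N = (0, 0), Z = (1, 0), T = (0, 1), Y = (-1, 5) — the answer is frame-independent, so this choice is without loss of generality.
1. P is the intersection of line YN and line ZT ⇒ P = (-1/4, 5/4)
P = Z + t·(T−Z) with t = 5/4, so ZP:PT = t:(1−t) = 5/4:-1/4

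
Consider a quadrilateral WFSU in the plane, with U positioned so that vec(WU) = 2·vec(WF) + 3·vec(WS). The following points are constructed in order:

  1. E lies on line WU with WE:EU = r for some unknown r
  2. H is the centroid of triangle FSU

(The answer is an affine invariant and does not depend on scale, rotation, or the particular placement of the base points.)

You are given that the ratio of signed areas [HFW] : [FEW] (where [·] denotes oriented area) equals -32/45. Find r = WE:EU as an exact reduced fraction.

Assign W = (0, 0), F = (1, 0), S = (0, 1), U = (2, 3) — the answer is frame-independent, so this choice is without loss of generality.
1. With WE:EU = r, write λ = r/(r+1) so E = W + λ·(U−W); E is affine-linear in λ
2. H is the centroid of triangle FSU ⇒ H = (1, 4/3)
Every point depending on E is an affine combination of E and λ-independent points, so each such coordinate is linear in λ; the λ² term in each signed area is a multiple of (U−W)×(U−W) = 0, so 2·[HFW] and 2·[FEW] are each linear in λ. Evaluating at λ=0 and λ=1:
  2·[HFW] = -4/3,   2·[FEW] = 3·λ
So [HFW]:[FEW] = (-4/3) / (3·λ). Setting this equal to -32/45:
  -4/3 = -32/45·(3·λ)  ⇒  λ = 5/8
Then r = λ/(1−λ) = (5/8)/(3/8) = 5/3. Check: with r = 5/3, E = (5/4, 15/8) and [HFW]:[FEW] = -32/45 as required.

r = 5/3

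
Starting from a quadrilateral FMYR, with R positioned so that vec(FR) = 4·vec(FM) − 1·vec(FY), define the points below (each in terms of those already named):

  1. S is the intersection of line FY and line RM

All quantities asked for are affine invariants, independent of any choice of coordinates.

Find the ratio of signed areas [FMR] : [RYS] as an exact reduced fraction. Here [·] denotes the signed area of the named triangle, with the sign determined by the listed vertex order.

Assign F = (0, 0), M = (1, 0), Y = (0, 1), R = (4, -1) — the answer is frame-independent, so this choice is without loss of generality.
1. S is the intersection of line FY and line RM ⇒ S = (0, 1/3)
2·[FMR] = -1, 2·[RYS] = 8/3
[FMR]:[RYS] = -1:8/3 = -3/8

[FMR]:[RYS] = -3/8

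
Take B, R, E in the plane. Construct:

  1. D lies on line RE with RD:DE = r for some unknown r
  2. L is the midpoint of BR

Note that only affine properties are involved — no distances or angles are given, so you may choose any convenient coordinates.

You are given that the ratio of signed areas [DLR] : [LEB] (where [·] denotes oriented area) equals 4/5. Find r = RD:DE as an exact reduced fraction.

r = 4

Assign B = (0, 0), R = (1, 0), E = (0, 1) — the answer is frame-independent, so this choice is without loss of generality.
1. With RD:DE = r, write λ = r/(r+1) so D = R + λ·(E−R); D is affine-linear in λ
2. L is the midpoint of BR ⇒ L = (1/2, 0)
Every point depending on D is an affine combination of D and λ-independent points, so each such coordinate is linear in λ; the λ² term in each signed area is a multiple of (E−R)×(E−R) = 0, so 2·[DLR] and 2·[LEB] are each linear in λ. Evaluating at λ=0 and λ=1:
  2·[DLR] = 1/2·λ,   2·[LEB] = 1/2
So [DLR]:[LEB] = (1/2·λ) / (1/2). Setting this equal to 4/5:
  1/2·λ = 4/5·(1/2)  ⇒  λ = 4/5
Then r = λ/(1−λ) = (4/5)/(1/5) = 4. Check: with r = 4, D = (1/5, 4/5) and [DLR]:[LEB] = 4/5 as required.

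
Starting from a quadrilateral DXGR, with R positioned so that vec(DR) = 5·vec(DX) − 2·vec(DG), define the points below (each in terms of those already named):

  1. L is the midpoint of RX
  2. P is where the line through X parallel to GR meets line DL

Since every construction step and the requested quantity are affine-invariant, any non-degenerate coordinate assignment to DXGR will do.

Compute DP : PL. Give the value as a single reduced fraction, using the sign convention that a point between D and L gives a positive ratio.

Work in coordinates with D = (0, 0), X = (1, 0), G = (0, 1), R = (5, -2).
1. L is the midpoint of RX ⇒ L = (3, -1)
2. P is where the line through X parallel to GR meets line DL ⇒ P = (9/4, -3/4)
P = D + t·(L−D) with t = 3/4, so DP:PL = t:(1−t) = 3/4:1/4

DP:PL = 3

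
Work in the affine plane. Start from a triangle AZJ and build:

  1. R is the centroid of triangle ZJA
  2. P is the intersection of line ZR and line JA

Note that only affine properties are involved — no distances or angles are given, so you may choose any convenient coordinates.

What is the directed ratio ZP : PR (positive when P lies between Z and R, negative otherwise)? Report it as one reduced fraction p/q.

Assign A = (0, 0), Z = (1, 0), J = (0, 1) — the answer is frame-independent, so this choice is without loss of generality.
1. R is the centroid of triangle ZJA ⇒ R = (1/3, 1/3)
2. P is the intersection of line ZR and line JA ⇒ P = (0, 1/2)
P = Z + t·(R−Z) with t = 3/2, so ZP:PR = t:(1−t) = 3/2:-1/2

ZP:PR = -3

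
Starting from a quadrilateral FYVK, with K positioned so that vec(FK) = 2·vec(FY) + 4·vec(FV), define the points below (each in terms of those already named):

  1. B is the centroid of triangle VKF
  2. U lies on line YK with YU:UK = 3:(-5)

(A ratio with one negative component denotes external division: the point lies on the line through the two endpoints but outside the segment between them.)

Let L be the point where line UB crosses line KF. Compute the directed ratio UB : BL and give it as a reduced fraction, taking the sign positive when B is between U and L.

UB:BL = -16

Work in coordinates with F = (0, 0), Y = (1, 0), V = (0, 1), K = (2, 4).
1. B is the centroid of triangle VKF ⇒ B = (2/3, 5/3)
2. U lies on line YK with YU:UK = 3:(-5) ⇒ U = (-1/2, -6)
line UB meets KF at L = (19/32, 19/16)
B = U + t·(L−U) with t = 16/15, so UB:BL = 16/15:-1/15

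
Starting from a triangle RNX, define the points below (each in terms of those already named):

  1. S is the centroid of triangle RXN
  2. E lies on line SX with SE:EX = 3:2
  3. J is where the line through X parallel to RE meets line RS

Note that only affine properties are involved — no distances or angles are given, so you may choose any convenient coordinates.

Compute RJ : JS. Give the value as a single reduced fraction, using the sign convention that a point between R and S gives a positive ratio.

RJ:JS = -2/5

Assign R = (0, 0), N = (1, 0), X = (0, 1) — the answer is frame-independent, so this choice is without loss of generality.
1. S is the centroid of triangle RXN ⇒ S = (1/3, 1/3)
2. E lies on line SX with SE:EX = 3:2 ⇒ E = (2/15, 11/15)
3. J is where the line through X parallel to RE meets line RS ⇒ J = (-2/9, -2/9)
J = R + t·(S−R) with t = -2/3, so RJ:JS = t:(1−t) = -2/3:5/3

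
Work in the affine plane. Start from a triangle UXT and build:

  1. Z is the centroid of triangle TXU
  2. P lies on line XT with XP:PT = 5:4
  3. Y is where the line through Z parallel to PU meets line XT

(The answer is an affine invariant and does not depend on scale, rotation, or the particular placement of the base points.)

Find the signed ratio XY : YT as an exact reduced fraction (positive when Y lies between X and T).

XY:YT = 14/13

Work in coordinates with U = (0, 0), X = (1, 0), T = (0, 1).
1. Z is the centroid of triangle TXU ⇒ Z = (1/3, 1/3)
2. P lies on line XT with XP:PT = 5:4 ⇒ P = (4/9, 5/9)
3. Y is where the line through Z parallel to PU meets line XT ⇒ Y = (13/27, 14/27)
Y = X + t·(T−X) with t = 14/27, so XY:YT = t:(1−t) = 14/27:13/27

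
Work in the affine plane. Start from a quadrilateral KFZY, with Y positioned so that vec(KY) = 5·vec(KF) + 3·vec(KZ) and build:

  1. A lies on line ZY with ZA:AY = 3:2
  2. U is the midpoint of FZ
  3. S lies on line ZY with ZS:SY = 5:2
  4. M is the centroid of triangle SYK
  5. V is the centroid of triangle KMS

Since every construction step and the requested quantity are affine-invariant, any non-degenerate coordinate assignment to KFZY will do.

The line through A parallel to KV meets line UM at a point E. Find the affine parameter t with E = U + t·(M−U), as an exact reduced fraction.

Assign K = (0, 0), F = (1, 0), Z = (0, 1), Y = (5, 3) — the answer is frame-independent, so this choice is without loss of generality.
1. A lies on line ZY with ZA:AY = 3:2 ⇒ A = (3, 11/5)
2. U is the midpoint of FZ ⇒ U = (1/2, 1/2)
3. S lies on line ZY with ZS:SY = 5:2 ⇒ S = (25/7, 17/7)
4. M is the centroid of triangle SYK ⇒ M = (20/7, 38/21)
5. V is the centroid of triangle KMS ⇒ V = (15/7, 89/63)
through A parallel to KV: direction (15/7, 89/63); meets UM at E = (0, 2/9)
E = U + t·(M−U) with t = -7/33

t = -7/33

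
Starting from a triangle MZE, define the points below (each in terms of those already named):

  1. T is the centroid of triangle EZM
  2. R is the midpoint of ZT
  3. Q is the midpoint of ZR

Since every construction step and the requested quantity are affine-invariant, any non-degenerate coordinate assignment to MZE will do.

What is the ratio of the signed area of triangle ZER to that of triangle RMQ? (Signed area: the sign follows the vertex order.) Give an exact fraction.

[ZER]:[RMQ] = 2

Work in coordinates with M = (0, 0), Z = (1, 0), E = (0, 1).
1. T is the centroid of triangle EZM ⇒ T = (1/3, 1/3)
2. R is the midpoint of ZT ⇒ R = (2/3, 1/6)
3. Q is the midpoint of ZR ⇒ Q = (5/6, 1/12)
2·[ZER] = 1/6, 2·[RMQ] = 1/12
[ZER]:[RMQ] = 1/6:1/12 = 2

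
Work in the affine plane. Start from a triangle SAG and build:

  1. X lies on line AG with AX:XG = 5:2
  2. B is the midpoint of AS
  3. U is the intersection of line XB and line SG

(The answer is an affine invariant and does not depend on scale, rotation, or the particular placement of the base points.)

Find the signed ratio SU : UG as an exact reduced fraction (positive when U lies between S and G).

Work in coordinates with S = (0, 0), A = (1, 0), G = (0, 1).
1. X lies on line AG with AX:XG = 5:2 ⇒ X = (2/7, 5/7)
2. B is the midpoint of AS ⇒ B = (1/2, 0)
3. U is the intersection of line XB and line SG ⇒ U = (0, 5/3)
U = S + t·(G−S) with t = 5/3, so SU:UG = t:(1−t) = 5/3:-2/3

SU:UG = -5/2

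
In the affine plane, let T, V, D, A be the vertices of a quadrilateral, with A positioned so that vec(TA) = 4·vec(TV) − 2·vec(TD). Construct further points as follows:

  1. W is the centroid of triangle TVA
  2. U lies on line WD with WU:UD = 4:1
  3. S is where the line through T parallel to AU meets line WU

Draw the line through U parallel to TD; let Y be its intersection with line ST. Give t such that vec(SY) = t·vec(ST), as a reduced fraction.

t = 10/11

Work in coordinates with T = (0, 0), V = (1, 0), D = (0, 1), A = (4, -2).
1. W is the centroid of triangle TVA ⇒ W = (5/3, -2/3)
2. U lies on line WD with WU:UD = 4:1 ⇒ U = (1/3, 2/3)
3. S is where the line through T parallel to AU meets line WU ⇒ S = (11/3, -8/3)
through U parallel to TD: direction (0, 1); meets ST at Y = (1/3, -8/33)
Y = S + t·(T−S) with t = 10/11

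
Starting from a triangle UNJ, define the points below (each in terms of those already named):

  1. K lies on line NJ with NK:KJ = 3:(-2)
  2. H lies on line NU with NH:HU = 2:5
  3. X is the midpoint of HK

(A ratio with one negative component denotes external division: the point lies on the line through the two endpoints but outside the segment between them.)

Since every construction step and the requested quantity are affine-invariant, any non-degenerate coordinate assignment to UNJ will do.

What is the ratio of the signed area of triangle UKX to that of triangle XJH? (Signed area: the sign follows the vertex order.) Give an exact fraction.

[UKX]:[XJH] = 15/4

Assign U = (0, 0), N = (1, 0), J = (0, 1) — the answer is frame-independent, so this choice is without loss of generality.
1. K lies on line NJ with NK:KJ = 3:(-2) ⇒ K = (-2, 3)
2. H lies on line NU with NH:HU = 2:5 ⇒ H = (5/7, 0)
3. X is the midpoint of HK ⇒ X = (-9/14, 3/2)
2·[UKX] = -15/14, 2·[XJH] = -2/7
[UKX]:[XJH] = -15/14:-2/7 = 15/4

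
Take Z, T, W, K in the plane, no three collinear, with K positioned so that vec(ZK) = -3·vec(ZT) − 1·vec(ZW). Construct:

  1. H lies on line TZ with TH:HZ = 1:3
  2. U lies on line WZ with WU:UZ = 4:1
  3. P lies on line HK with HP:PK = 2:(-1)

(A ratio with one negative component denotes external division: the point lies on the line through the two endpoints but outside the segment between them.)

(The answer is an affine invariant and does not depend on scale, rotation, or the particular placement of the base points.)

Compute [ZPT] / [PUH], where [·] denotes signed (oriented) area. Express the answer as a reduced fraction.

Set Z = (0, 0), T = (1, 0), W = (0, 1), K = (-3, -1); any affine frame gives the same invariant.
1. H lies on line TZ with TH:HZ = 1:3 ⇒ H = (3/4, 0)
2. U lies on line WZ with WU:UZ = 4:1 ⇒ U = (0, 1/5)
3. P lies on line HK with HP:PK = 2:(-1) ⇒ P = (-27/4, -2)
2·[ZPT] = 2, 2·[PUH] = -3
[ZPT]:[PUH] = 2:-3 = -2/3

[ZPT]:[PUH] = -2/3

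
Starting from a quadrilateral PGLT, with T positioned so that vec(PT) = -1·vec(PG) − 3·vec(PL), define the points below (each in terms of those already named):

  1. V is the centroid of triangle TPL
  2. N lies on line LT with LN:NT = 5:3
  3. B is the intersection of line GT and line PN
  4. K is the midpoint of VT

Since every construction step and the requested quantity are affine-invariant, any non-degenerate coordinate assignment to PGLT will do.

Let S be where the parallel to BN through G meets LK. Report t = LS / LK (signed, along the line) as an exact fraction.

Assign P = (0, 0), G = (1, 0), L = (0, 1), T = (-1, -3) — the answer is frame-independent, so this choice is without loss of generality.
1. V is the centroid of triangle TPL ⇒ V = (-1/3, -2/3)
2. N lies on line LT with LN:NT = 5:3 ⇒ N = (-5/8, -3/2)
3. B is the intersection of line GT and line PN ⇒ B = (-5/3, -4)
4. K is the midpoint of VT ⇒ K = (-2/3, -11/6)
through G parallel to BN: direction (25/24, 5/2); meets LK at S = (-68/37, -252/37)
S = L + t·(K−L) with t = 102/37

t = 102/37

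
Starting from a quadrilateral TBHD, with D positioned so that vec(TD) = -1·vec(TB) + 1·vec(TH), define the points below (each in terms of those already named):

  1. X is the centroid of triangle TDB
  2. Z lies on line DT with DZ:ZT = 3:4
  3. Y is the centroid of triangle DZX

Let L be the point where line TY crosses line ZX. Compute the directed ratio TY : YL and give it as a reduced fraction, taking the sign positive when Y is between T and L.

TY:YL = -5

Assign T = (0, 0), B = (1, 0), H = (0, 1), D = (-1, 1) — the answer is frame-independent, so this choice is without loss of generality.
1. X is the centroid of triangle TDB ⇒ X = (0, 1/3)
2. Z lies on line DT with DZ:ZT = 3:4 ⇒ Z = (-4/7, 4/7)
3. Y is the centroid of triangle DZX ⇒ Y = (-11/21, 40/63)
line TY meets ZX at L = (-44/105, 32/63)
Y = T + t·(L−T) with t = 5/4, so TY:YL = 5/4:-1/4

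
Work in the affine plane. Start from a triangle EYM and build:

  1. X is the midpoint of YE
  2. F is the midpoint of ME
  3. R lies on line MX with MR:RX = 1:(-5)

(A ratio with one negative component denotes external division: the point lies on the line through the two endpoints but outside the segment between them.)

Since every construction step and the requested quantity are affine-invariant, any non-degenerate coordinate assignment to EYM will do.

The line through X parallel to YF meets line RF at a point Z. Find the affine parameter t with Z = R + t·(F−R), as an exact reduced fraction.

Work in coordinates with E = (0, 0), Y = (1, 0), M = (0, 1).
1. X is the midpoint of YE ⇒ X = (1/2, 0)
2. F is the midpoint of ME ⇒ F = (0, 1/2)
3. R lies on line MX with MR:RX = 1:(-5) ⇒ R = (-1/8, 5/4)
through X parallel to YF: direction (-1, 1/2); meets RF at Z = (1/22, 5/22)
Z = R + t·(F−R) with t = 15/11

t = 15/11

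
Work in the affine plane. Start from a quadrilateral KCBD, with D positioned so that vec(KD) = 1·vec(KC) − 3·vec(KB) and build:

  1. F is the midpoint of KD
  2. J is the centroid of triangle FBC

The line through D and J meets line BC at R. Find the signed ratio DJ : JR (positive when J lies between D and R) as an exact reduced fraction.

DJ:JR = 7/2

Work in coordinates with K = (0, 0), C = (1, 0), B = (0, 1), D = (1, -3).
1. F is the midpoint of KD ⇒ F = (1/2, -3/2)
2. J is the centroid of triangle FBC ⇒ J = (1/2, -1/6)
line DJ meets BC at R = (5/14, 9/14)
J = D + t·(R−D) with t = 7/9, so DJ:JR = 7/9:2/9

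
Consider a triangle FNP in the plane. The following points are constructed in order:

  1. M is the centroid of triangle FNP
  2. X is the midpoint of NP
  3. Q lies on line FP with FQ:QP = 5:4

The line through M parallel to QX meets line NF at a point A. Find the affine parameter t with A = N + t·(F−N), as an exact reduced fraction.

t = -7/3

Set F = (0, 0), N = (1, 0), P = (0, 1); any affine frame gives the same invariant.
1. M is the centroid of triangle FNP ⇒ M = (1/3, 1/3)
2. X is the midpoint of NP ⇒ X = (1/2, 1/2)
3. Q lies on line FP with FQ:QP = 5:4 ⇒ Q = (0, 5/9)
through M parallel to QX: direction (1/2, -1/18); meets NF at A = (10/3, 0)
A = N + t·(F−N) with t = -7/3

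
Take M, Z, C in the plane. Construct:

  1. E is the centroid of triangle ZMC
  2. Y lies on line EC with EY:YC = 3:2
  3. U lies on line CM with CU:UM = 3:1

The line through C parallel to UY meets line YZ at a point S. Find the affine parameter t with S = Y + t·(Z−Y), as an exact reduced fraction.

Set M = (0, 0), Z = (1, 0), C = (0, 1); any affine frame gives the same invariant.
1. E is the centroid of triangle ZMC ⇒ E = (1/3, 1/3)
2. Y lies on line EC with EY:YC = 3:2 ⇒ Y = (2/15, 11/15)
3. U lies on line CM with CU:UM = 3:1 ⇒ U = (0, 1/4)
through C parallel to UY: direction (2/15, 29/60); meets YZ at S = (-16/465, 407/465)
S = Y + t·(Z−Y) with t = -6/31

t = -6/31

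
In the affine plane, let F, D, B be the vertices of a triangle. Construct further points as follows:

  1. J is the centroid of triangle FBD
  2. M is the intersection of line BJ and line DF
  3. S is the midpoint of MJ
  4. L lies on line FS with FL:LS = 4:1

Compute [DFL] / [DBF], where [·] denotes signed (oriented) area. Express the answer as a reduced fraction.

[DFL]:[DBF] = -2/15

Choose coordinates F = (0, 0), D = (1, 0), B = (0, 1).
1. J is the centroid of triangle FBD ⇒ J = (1/3, 1/3)
2. M is the intersection of line BJ and line DF ⇒ M = (1/2, 0)
3. S is the midpoint of MJ ⇒ S = (5/12, 1/6)
4. L lies on line FS with FL:LS = 4:1 ⇒ L = (1/3, 2/15)
2·[DFL] = -2/15, 2·[DBF] = 1
[DFL]:[DBF] = -2/15:1 = -2/15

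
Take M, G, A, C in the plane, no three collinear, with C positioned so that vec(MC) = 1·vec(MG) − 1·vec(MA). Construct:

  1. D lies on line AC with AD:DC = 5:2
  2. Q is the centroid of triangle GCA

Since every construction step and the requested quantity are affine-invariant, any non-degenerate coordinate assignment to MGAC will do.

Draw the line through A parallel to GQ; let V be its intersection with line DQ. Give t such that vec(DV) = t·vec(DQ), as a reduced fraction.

t = 10/3

Assign M = (0, 0), G = (1, 0), A = (0, 1), C = (1, -1) — the answer is frame-independent, so this choice is without loss of generality.
1. D lies on line AC with AD:DC = 5:2 ⇒ D = (5/7, -3/7)
2. Q is the centroid of triangle GCA ⇒ Q = (2/3, 0)
through A parallel to GQ: direction (-1/3, 0); meets DQ at V = (5/9, 1)
V = D + t·(Q−D) with t = 10/3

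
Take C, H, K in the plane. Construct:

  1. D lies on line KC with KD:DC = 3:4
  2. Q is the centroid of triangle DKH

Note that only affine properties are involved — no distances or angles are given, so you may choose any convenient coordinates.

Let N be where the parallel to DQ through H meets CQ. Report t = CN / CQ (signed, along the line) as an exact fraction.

Work in coordinates with C = (0, 0), H = (1, 0), K = (0, 1).
1. D lies on line KC with KD:DC = 3:4 ⇒ D = (0, 4/7)
2. Q is the centroid of triangle DKH ⇒ Q = (1/3, 11/21)
through H parallel to DQ: direction (1/3, -1/21); meets CQ at N = (1/12, 11/84)
N = C + t·(Q−C) with t = 1/4

t = 1/4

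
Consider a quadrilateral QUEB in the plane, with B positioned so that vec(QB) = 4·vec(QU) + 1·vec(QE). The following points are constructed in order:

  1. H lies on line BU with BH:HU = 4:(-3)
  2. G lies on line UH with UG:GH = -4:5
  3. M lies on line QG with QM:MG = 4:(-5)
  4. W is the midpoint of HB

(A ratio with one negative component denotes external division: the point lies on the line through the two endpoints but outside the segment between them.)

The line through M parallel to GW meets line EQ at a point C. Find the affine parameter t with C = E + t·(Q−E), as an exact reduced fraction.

t = -1/3

Set Q = (0, 0), U = (1, 0), E = (0, 1), B = (4, 1); any affine frame gives the same invariant.
1. H lies on line BU with BH:HU = 4:(-3) ⇒ H = (-8, -3)
2. G lies on line UH with UG:GH = -4:5 ⇒ G = (37, 12)
3. M lies on line QG with QM:MG = 4:(-5) ⇒ M = (-148, -48)
4. W is the midpoint of HB ⇒ W = (-2, -1)
through M parallel to GW: direction (-39, -13); meets EQ at C = (0, 4/3)
C = E + t·(Q−E) with t = -1/3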